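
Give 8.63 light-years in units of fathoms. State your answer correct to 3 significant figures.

4.46e+16 fathoms

1 light-year = 5.17319e+15 fathoms.
8.63 × 5.17319e+15 ≈ 4.46e+16 fathom.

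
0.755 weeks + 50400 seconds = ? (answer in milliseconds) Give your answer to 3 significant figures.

0.755 wk = 4.56624 × 10^8 ms and 50400 s = 5.04000 × 10^7 ms.
4.56624 × 10^8 + 5.04000 × 10^7 ≈ 5.07 × 10^8 ms.

5.07 × 10^8 ms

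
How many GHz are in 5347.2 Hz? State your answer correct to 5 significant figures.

1 hertz = 1.00000e-9 GHz.
So 5347.2 × 1.00000e-9 ≈ 5.3472e-6 GHz.

5.3472e-6 GHz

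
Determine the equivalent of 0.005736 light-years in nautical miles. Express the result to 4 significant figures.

2.930e+10 nautical miles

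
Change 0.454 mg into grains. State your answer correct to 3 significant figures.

0.00701 gr

1 mg = 0.0154324 gr.
Then 0.454 × 0.0154324 ≈ 0.00701 gr.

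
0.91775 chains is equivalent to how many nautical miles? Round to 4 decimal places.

0.0100 nmi

1 chain = 0.0108622 nmi.
Then 0.91775 × 0.0108622 ≈ 0.0100 nmi.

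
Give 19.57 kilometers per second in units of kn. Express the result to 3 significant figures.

1 km/s = 1943.84 knots.
So 19.57 × 1943.84 ≈ 38000 kn.

38000 kn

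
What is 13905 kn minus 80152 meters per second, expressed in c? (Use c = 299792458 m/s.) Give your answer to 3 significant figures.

-0.000243 times the speed of light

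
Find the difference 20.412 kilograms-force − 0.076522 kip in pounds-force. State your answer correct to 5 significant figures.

20.412 kgf = 45.0008 lbf and 0.076522 kip = 76.5220 lbf.
45.0008 − 76.5220 ≈ -31.521 lbf.

-31.521 lbf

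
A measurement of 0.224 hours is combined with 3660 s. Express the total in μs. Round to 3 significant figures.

4.47 × 10^9 microseconds

0.224 h = 8.06400 × 10^8 μs and 3660 s = 3.66000 × 10^9 μs.
8.06400 × 10^8 + 3.66000 × 10^9 ≈ 4.47 × 10^9 μs.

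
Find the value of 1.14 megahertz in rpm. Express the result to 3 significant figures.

6.84e+7 revolutions per minute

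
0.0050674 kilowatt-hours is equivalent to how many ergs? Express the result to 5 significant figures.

1.8243e+11 erg

1 kilowatt-hour = 3.60000e+13 erg.
Thus 0.0050674 × 3.60000e+13 ≈ 1.8243e+11 erg.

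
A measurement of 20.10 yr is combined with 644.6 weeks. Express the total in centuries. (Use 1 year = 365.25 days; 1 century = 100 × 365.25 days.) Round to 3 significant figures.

0.325 century

20.10 yr = 0.201000 century and 644.6 wk = 0.123537 century.
0.201000 + 0.123537 ≈ 0.325 century.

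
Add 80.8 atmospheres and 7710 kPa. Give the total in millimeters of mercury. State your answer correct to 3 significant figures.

80.8 atm = 61408.0 mmHg and 7710 kPa = 57829.7 mmHg.
61408.0 + 57829.7 ≈ 119000 mmHg.

119000 millimeters of mercury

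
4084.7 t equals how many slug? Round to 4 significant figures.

1 t = 68.5218 slug.
Then 4084.7 × 68.5218 ≈ 279900 slug.

279900 slugs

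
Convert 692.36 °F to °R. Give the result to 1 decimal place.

1152.0 degrees Rankine

°R = °F + 459.67.
Applying the formula gives 1152.0 °R.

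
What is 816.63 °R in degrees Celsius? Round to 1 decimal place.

°R = (°C + 273.15) × 9/5.
Applying the formula gives 180.5 °C.

180.5 °C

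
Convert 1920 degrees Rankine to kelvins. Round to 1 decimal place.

1066.7 kelvins

°R = K × 9/5.
Applying the formula gives 1066.7 K.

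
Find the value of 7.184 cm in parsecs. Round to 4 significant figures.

2.328 × 10^-18 parsecs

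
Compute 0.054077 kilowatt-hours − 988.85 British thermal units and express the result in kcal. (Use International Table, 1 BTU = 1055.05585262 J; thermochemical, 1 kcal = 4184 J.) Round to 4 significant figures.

0.054077 kWh = 46.5290 kcal and 988.85 BTU = 249.353 kcal.
46.5290 − 249.353 ≈ -202.8 kcal.

-202.8 kilocalories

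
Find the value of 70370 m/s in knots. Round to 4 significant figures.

1 m/s = 1.94384 knots.
70370 × 1.94384 ≈ 136800 kn.

136800 kn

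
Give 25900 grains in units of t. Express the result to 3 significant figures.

1 grain = 6.47989 × 10^-8 t.
Thus 25900 × 6.47989 × 10^-8 ≈ 0.00168 t.

0.00168 t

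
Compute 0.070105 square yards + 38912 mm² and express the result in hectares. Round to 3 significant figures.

0.070105 yd² = 5.86167 × 10^-6 ha and 38912 mm² = 3.89120 × 10^-6 ha.
5.86167 × 10^-6 + 3.89120 × 10^-6 ≈ 9.75 × 10^-6 ha.

9.75 × 10^-6 ha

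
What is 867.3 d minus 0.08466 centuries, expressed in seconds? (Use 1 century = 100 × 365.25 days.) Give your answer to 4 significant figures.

867.3 d = 7.49347e+7 s and 0.08466 century = 2.67167e+8 s.
7.49347e+7 − 2.67167e+8 ≈ -1.922e+8 s.

-1.922e+8 s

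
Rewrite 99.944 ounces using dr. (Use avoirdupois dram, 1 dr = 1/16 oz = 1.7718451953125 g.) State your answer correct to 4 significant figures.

1599 drams

1 oz = 16.0000 drams.
Thus 99.944 × 16.0000 ≈ 1599 dr.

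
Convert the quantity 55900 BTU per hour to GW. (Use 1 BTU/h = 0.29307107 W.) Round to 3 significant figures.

1.64e-5 GW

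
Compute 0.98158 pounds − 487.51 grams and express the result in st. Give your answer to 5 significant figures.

-0.0066568 st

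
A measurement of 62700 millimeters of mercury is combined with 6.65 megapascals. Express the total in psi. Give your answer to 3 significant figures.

2180 psi

62700 mmHg = 1212.42 psi and 6.65 MPa = 964.501 psi.
1212.42 + 964.501 ≈ 2180 psi.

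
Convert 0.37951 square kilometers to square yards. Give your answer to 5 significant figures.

453890 square yards

1 km² = 1.19599 × 10^6 yd².
0.37951 × 1.19599 × 10^6 ≈ 453890 yd².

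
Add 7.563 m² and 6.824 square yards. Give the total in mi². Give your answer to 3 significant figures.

7.563 m² = 2.92009 × 10^-6 mi² and 6.824 yd² = 2.20300 × 10^-6 mi².
2.92009 × 10^-6 + 2.20300 × 10^-6 ≈ 5.12 × 10^-6 mi².

5.12 × 10^-6 mi²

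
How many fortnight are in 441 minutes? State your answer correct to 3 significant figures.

0.0219 fortnight

1 min = 4.96032e-5 fortnight.
So 441 × 4.96032e-5 ≈ 0.0219 fortnight.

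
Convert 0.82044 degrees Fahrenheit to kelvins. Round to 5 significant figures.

255.83 K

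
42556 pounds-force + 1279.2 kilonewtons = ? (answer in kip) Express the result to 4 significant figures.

42556 lbf = 42.5560 kip and 1279.2 kN = 287.576 kip.
42.5560 + 287.576 ≈ 330.1 kip.

330.1 kip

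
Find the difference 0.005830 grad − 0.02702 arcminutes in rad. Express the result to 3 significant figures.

8.37 × 10^-5 radians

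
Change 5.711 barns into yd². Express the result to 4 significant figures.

6.830e-28 yd²

1 barn = 1.19599e-28 yd².
Then 5.711 × 1.19599e-28 ≈ 6.830e-28 yd².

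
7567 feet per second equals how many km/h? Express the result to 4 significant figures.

8303 kilometers per hour

1 ft/s = 1.09728 km/h.
Thus 7567 × 1.09728 ≈ 8303 km/h.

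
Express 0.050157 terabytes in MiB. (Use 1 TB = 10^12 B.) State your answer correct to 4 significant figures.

1 terabyte = 953674 MiB.
So 0.050157 × 953674 ≈ 47830 MiB.

47830 MiB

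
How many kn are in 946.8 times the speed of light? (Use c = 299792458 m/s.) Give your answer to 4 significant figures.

1 speed of light = 5.82750 × 10^8 kn.
Thus 946.8 × 5.82750 × 10^8 ≈ 5.517 × 10^11 kn.

5.517 × 10^11 kn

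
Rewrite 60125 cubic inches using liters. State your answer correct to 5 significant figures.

985.27 liters

1 cubic inch = 0.0163871 L.
Thus 60125 × 0.0163871 ≈ 985.27 L.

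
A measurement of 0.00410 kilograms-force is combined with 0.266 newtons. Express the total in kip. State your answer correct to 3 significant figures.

6.88 × 10^-5 kip

0.00410 kgf = 9.03895 × 10^-6 kip and 0.266 N = 5.97992 × 10^-5 kip.
9.03895 × 10^-6 + 5.97992 × 10^-5 ≈ 6.88 × 10^-5 kip.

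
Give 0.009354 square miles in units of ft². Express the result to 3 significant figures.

261000 ft²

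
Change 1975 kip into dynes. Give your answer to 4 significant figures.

1 kip = 4.44822e+8 dyn.
1975 × 4.44822e+8 ≈ 8.785e+11 dyn.

8.785e+11 dyn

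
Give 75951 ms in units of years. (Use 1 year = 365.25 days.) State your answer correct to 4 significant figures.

2.407e-6 yr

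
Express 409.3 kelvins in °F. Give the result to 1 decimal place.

K = (°F + 459.67) × 5/9.
Applying the formula gives 277.1 °F.

277.1 °F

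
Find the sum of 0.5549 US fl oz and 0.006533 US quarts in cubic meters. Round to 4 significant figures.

0.5549 US fl oz = 1.64104 × 10^-5 m³ and 0.006533 US qt = 6.18252 × 10^-6 m³.
1.64104 × 10^-5 + 6.18252 × 10^-6 ≈ 2.259 × 10^-5 m³.

2.259 × 10^-5 m³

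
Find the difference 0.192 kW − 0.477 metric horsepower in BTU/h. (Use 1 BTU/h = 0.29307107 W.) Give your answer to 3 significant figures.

0.192 kW = 655.131 BTU/h and 0.477 PS = 1197.09 BTU/h.
655.131 − 1197.09 ≈ -542 BTU/h.

-542 BTU/h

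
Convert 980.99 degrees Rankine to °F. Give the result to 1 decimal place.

°R = °F + 459.67.
Applying the formula gives 521.3 °F.

521.3 °F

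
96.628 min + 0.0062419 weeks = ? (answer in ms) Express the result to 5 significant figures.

9.5728 × 10^6 milliseconds

96.628 min = 5.79768 × 10^6 ms and 0.0062419 wk = 3.77510 × 10^6 ms.
5.79768 × 10^6 + 3.77510 × 10^6 ≈ 9.5728 × 10^6 ms.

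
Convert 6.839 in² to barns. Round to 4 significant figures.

4.412 × 10^25 barn

1 in² = 6.45160 × 10^24 barn.
So 6.839 × 6.45160 × 10^24 ≈ 4.412 × 10^25 barn.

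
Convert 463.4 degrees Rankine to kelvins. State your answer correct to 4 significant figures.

°R = K × 9/5.
Applying the formula gives 257.4 K.

257.4 kelvins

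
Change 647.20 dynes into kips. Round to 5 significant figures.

1 dyne = 2.24809 × 10^-9 kip.
Then 647.20 × 2.24809 × 10^-9 ≈ 1.4550 × 10^-6 kip.

1.4550 × 10^-6 kip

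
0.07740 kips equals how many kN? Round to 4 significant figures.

0.3443 kilonewtons

1 kip = 4.44822 kilonewtons.
0.07740 × 4.44822 ≈ 0.3443 kN.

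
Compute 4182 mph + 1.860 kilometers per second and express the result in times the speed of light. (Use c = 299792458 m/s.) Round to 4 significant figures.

1.244e-5 times the speed of light

4182 mph = 6.23605e-6 c and 1.860 km/s = 6.20429e-6 c.
6.23605e-6 + 6.20429e-6 ≈ 1.244e-5 c.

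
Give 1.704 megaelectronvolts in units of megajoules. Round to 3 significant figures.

1 megaelectronvolt = 1.60218e-19 MJ.
So 1.704 × 1.60218e-19 ≈ 2.73e-19 MJ.

2.73e-19 megajoules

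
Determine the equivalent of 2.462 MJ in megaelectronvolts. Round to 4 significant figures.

1.537e+19 MeV

1 MJ = 6.24151e+18 megaelectronvolts.
Thus 2.462 × 6.24151e+18 ≈ 1.537e+19 MeV.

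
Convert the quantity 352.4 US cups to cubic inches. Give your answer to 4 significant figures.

1 US cup = 14.4375 in³.
Thus 352.4 × 14.4375 ≈ 5088 in³.

5088 cubic inches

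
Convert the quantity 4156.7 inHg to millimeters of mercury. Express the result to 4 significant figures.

105600 mmHg

1 inHg = 25.4000 millimeters of mercury.
So 4156.7 × 25.4000 ≈ 105600 mmHg.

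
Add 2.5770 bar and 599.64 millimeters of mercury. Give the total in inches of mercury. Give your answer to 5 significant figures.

99.707 inches of mercury

2.5770 bar = 76.0988 inHg and 599.64 mmHg = 23.6079 inHg.
76.0988 + 23.6079 ≈ 99.707 inHg.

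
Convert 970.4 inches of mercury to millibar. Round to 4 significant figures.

1 inch of mercury = 33.8639 mbar.
Thus 970.4 × 33.8639 ≈ 32860 mbar.

32860 mbar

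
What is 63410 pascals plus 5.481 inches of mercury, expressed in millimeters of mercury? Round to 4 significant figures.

63410 Pa = 475.614 mmHg and 5.481 inHg = 139.217 mmHg.
475.614 + 139.217 ≈ 614.8 mmHg.

614.8 millimeters of mercury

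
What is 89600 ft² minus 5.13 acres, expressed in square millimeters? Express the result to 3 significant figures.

89600 ft² = 8.32411 × 10^9 mm² and 5.13 acre = 2.07604 × 10^10 mm².
8.32411 × 10^9 − 2.07604 × 10^10 ≈ -1.24 × 10^10 mm².

-1.24 × 10^10 mm²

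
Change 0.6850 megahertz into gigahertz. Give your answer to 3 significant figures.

0.000685 GHz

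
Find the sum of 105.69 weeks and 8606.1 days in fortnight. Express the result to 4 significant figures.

667.6 fortnights

105.69 wk = 52.8450 fortnight and 8606.1 d = 614.721 fortnight.
52.8450 + 614.721 ≈ 667.6 fortnight.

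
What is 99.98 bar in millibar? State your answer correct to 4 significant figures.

99980 millibar

1 bar = 1000.00 mbar.
Then 99.98 × 1000.00 ≈ 99980 mbar.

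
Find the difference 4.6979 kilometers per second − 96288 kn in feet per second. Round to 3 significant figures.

4.6979 km/s = 15413.1 ft/s and 96288 kn = 162516 ft/s.
15413.1 − 162516 ≈ -147000 ft/s.

-147000 ft/s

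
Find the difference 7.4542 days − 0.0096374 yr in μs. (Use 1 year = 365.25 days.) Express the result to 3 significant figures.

3.40 × 10^11 μs

7.4542 d = 6.44043 × 10^11 μs and 0.0096374 yr = 3.04133 × 10^11 μs.
6.44043 × 10^11 − 3.04133 × 10^11 ≈ 3.40 × 10^11 μs.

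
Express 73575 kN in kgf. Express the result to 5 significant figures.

1 kN = 101.972 kgf.
73575 × 101.972 ≈ 7.5026 × 10^6 kgf.

7.5026 × 10^6 kgf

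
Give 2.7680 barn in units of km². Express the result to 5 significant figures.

2.7680 × 10^-34 km²

1 barn = 1.00000 × 10^-34 square kilometers.
Thus 2.7680 × 1.00000 × 10^-34 ≈ 2.7680 × 10^-34 km².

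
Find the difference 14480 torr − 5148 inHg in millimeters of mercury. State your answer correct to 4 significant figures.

-116300 millimeters of mercury

14480 torr = 14480.0 mmHg and 5148 inHg = 130759 mmHg.
14480.0 − 130759 ≈ -116300 mmHg.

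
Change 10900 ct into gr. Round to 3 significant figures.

1 ct = 3.08647 gr.
So 10900 × 3.08647 ≈ 33600 gr.

33600 gr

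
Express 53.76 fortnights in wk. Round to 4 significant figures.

1 fortnight = 2.00000 wk.
53.76 × 2.00000 ≈ 107.5 wk.

107.5 weeks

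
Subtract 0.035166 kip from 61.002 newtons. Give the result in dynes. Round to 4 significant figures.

-9.542e+6 dynes

61.002 N = 6.10020e+6 dyn and 0.035166 kip = 1.56426e+7 dyn.
6.10020e+6 − 1.56426e+7 ≈ -9.542e+6 dyn.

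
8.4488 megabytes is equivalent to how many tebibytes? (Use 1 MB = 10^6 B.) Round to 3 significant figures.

1 MB = 9.09495 × 10^-7 tebibytes.
So 8.4488 × 9.09495 × 10^-7 ≈ 7.68 × 10^-6 TiB.

7.68 × 10^-6 tebibytes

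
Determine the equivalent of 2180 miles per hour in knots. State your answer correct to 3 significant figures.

1 mile per hour = 0.868976 kn.
So 2180 × 0.868976 ≈ 1890 kn.

1890 knots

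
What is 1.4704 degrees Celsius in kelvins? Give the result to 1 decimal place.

K = °C + 273.15.
Applying the formula gives 274.6 K.

274.6 kelvins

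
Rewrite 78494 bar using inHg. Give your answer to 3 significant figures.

1 bar = 29.5300 inHg.
78494 × 29.5300 ≈ 2.32 × 10^6 inHg.

2.32 × 10^6 inches of mercury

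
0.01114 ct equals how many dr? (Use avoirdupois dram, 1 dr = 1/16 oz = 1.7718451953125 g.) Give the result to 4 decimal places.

0.0013 dr

1 ct = 0.112877 dr.
0.01114 × 0.112877 ≈ 0.0013 dr.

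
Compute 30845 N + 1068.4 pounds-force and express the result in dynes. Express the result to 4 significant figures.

30845 N = 3.08450 × 10^9 dyn and 1068.4 lbf = 4.75248 × 10^8 dyn.
3.08450 × 10^9 + 4.75248 × 10^8 ≈ 3.560 × 10^9 dyn.

3.560 × 10^9 dyn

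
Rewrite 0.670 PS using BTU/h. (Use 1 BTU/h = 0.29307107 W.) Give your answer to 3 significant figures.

1680 BTU/h

1 PS = 2509.63 BTU/h.
0.670 × 2509.63 ≈ 1680 BTU/h.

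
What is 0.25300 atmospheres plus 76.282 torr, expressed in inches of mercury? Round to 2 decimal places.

0.25300 atm = 7.57008 inHg and 76.282 torr = 3.00323 inHg.
7.57008 + 3.00323 ≈ 10.57 inHg.

10.57 inches of mercury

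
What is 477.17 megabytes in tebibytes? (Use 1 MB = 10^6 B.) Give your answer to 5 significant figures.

1 MB = 9.09495 × 10^-7 TiB.
Thus 477.17 × 9.09495 × 10^-7 ≈ 0.00043398 TiB.

0.00043398 TiB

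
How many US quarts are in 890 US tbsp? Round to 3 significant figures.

1 US tablespoon = 0.0156250 US qt.
Then 890 × 0.0156250 ≈ 13.9 US qt.

13.9 US qt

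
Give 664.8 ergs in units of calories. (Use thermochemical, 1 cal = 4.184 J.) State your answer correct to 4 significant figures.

1 erg = 2.39006e-8 cal.
Thus 664.8 × 2.39006e-8 ≈ 1.589e-5 cal.

1.589e-5 cal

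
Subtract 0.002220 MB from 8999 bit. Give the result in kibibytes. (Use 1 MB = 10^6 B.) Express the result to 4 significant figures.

8999 bit = 1.09851 KiB and 0.002220 MB = 2.16797 KiB.
1.09851 − 2.16797 ≈ -1.069 KiB.

-1.069 KiB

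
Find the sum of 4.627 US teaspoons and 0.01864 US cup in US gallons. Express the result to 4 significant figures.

4.627 US tsp = 0.00602474 US gal and 0.01864 US cup = 0.00116500 US gal.
0.00602474 + 0.00116500 ≈ 0.007190 US gal.

0.007190 US gal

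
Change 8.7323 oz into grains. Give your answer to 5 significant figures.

1 oz = 437.500 gr.
8.7323 × 437.500 ≈ 3820.4 gr.

3820.4 gr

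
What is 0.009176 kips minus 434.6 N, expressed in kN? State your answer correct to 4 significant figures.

-0.3938 kN

0.009176 kip = 0.0408169 kN and 434.6 N = 0.434600 kN.
0.0408169 − 0.434600 ≈ -0.3938 kN.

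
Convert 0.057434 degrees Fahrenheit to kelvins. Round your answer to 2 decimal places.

255.40 kelvins

K = (°F + 459.67) × 5/9.
Applying the formula gives 255.40 K.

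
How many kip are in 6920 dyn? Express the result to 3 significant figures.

1 dyn = 2.24809e-9 kips.
So 6920 × 2.24809e-9 ≈ 1.56e-5 kip.

1.56e-5 kip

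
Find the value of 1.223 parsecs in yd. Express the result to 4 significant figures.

4.127e+16 yards

1 parsec = 3.37454e+16 yards.
Then 1.223 × 3.37454e+16 ≈ 4.127e+16 yd.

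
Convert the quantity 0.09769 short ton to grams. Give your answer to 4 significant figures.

88620 g

1 short ton = 907185 g.
Then 0.09769 × 907185 ≈ 88620 g.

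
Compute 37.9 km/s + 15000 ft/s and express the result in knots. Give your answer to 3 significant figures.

82600 knots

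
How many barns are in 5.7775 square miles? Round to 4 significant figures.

1 square mile = 2.58999e+34 barns.
5.7775 × 2.58999e+34 ≈ 1.496e+35 barn.

1.496e+35 barns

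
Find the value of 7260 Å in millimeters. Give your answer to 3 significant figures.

1 Å = 1.00000e-7 millimeters.
7260 × 1.00000e-7 ≈ 0.000726 mm.

0.000726 millimeters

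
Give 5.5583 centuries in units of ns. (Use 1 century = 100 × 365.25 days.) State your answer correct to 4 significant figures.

1 century = 3.15576 × 10^18 ns.
5.5583 × 3.15576 × 10^18 ≈ 1.754 × 10^19 ns.

1.754 × 10^19 ns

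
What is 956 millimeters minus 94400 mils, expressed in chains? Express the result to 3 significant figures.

-0.0717 chain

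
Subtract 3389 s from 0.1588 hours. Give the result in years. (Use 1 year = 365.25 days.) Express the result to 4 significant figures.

-8.928e-5 yr

0.1588 h = 1.81154e-5 yr and 3389 s = 0.000107391 yr.
1.81154e-5 − 0.000107391 ≈ -8.928e-5 yr.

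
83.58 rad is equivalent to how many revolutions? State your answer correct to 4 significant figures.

1 rad = 0.159155 rev.
Then 83.58 × 0.159155 ≈ 13.30 rev.

13.30 rev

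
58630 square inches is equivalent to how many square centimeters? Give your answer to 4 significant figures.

1 square inch = 6.45160 square centimeters.
So 58630 × 6.45160 ≈ 378300 cm².

378300 cm²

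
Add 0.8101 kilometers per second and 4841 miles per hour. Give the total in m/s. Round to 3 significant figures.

0.8101 km/s = 810.100 m/s and 4841 mph = 2164.12 m/s.
810.100 + 2164.12 ≈ 2970 m/s.

2970 m/s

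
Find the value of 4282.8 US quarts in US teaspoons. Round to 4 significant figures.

822300 US tsp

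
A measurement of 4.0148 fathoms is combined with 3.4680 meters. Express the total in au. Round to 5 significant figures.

7.2262e-11 astronomical units

4.0148 fathom = 4.90800e-11 au and 3.4680 m = 2.31821e-11 au.
4.90800e-11 + 2.31821e-11 ≈ 7.2262e-11 au.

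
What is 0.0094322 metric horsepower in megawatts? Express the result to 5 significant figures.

1 PS = 0.000735499 MW.
So 0.0094322 × 0.000735499 ≈ 6.9374e-6 MW.

6.9374e-6 MW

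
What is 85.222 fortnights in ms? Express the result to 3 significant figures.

1 fortnight = 1.20960 × 10^9 ms.
So 85.222 × 1.20960 × 10^9 ≈ 1.03 × 10^11 ms.

1.03 × 10^11 ms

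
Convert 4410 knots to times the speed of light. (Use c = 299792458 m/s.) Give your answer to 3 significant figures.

1 knot = 1.71600 × 10^-9 times the speed of light.
4410 × 1.71600 × 10^-9 ≈ 7.57 × 10^-6 c.

7.57 × 10^-6 times the speed of light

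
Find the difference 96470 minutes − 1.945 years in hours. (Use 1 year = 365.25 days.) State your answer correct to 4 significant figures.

-15440 hours

96470 min = 1607.83 h and 1.945 yr = 17049.9 h.
1607.83 − 17049.9 ≈ -15440 h.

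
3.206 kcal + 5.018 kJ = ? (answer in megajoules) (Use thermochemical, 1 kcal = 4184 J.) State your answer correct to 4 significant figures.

0.01843 megajoules

3.206 kcal = 0.0134139 MJ and 5.018 kJ = 0.00501800 MJ.
0.0134139 + 0.00501800 ≈ 0.01843 MJ.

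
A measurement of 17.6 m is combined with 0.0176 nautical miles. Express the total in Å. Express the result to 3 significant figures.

17.6 m = 1.76000e+11 Å and 0.0176 nmi = 3.25952e+11 Å.
1.76000e+11 + 3.25952e+11 ≈ 5.02e+11 Å.

5.02e+11 Å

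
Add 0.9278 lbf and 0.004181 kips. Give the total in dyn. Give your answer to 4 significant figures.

2.273 × 10^6 dyn

0.9278 lbf = 412706 dyn and 0.004181 kip = 1.85980 × 10^6 dyn.
412706 + 1.85980 × 10^6 ≈ 2.273 × 10^6 dyn.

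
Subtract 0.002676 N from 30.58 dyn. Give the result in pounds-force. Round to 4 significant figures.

-0.0005328 lbf

30.58 dyn = 6.87466e-5 lbf and 0.002676 N = 0.000601589 lbf.
6.87466e-5 − 0.000601589 ≈ -0.0005328 lbf.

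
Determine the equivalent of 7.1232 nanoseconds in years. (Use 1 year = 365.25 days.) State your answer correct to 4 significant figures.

2.257 × 10^-16 yr

1 nanosecond = 3.16881 × 10^-17 years.
Thus 7.1232 × 3.16881 × 10^-17 ≈ 2.257 × 10^-16 yr.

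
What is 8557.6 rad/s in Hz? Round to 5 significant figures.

1362.0 Hz

1 radian per second = 0.159155 Hz.
Then 8557.6 × 0.159155 ≈ 1362.0 Hz.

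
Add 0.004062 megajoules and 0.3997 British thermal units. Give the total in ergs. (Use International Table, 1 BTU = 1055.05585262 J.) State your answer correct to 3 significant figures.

4.48e+10 ergs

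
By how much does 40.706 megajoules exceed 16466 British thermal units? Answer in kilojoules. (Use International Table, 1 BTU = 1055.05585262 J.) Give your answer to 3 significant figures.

40.706 MJ = 40706.0 kJ and 16466 BTU = 17372.5 kJ.
40706.0 − 17372.5 ≈ 23300 kJ.

23300 kilojoules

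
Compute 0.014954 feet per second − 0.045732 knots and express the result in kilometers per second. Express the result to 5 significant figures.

-1.8969 × 10^-5 km/s

0.014954 ft/s = 4.55798 × 10^-6 km/s and 0.045732 kn = 2.35266 × 10^-5 km/s.
4.55798 × 10^-6 − 2.35266 × 10^-5 ≈ -1.8969 × 10^-5 km/s.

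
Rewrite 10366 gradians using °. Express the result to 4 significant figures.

9329 °

1 gradian = 0.900000 degrees.
So 10366 × 0.900000 ≈ 9329 °.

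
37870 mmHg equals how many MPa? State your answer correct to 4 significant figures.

5.049 MPa

1 millimeter of mercury = 0.000133322 megapascals.
37870 × 0.000133322 ≈ 5.049 MPa.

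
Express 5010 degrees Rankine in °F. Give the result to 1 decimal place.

°R = °F + 459.67.
Applying the formula gives 4550.3 °F.

4550.3 degrees Fahrenheit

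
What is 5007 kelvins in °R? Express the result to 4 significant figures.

9013 °R

°R = K × 9/5.
Applying the formula gives 9013 °R.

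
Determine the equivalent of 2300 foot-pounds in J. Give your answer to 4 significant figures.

3118 J

1 ft·lbf = 1.35582 joules.
Then 2300 × 1.35582 ≈ 3118 J.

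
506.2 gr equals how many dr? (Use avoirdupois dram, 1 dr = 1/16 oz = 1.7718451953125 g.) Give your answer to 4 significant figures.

1 grain = 0.0365714 dr.
Thus 506.2 × 0.0365714 ≈ 18.51 dr.

18.51 dr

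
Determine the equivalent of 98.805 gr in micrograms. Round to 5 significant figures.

1 grain = 64798.9 micrograms.
So 98.805 × 64798.9 ≈ 6.4025 × 10^6 μg.

6.4025 × 10^6 μg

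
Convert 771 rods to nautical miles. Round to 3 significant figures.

1 rod = 0.00271555 nautical miles.
So 771 × 0.00271555 ≈ 2.09 nmi.

2.09 nautical miles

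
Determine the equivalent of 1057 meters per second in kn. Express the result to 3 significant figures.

2050 knots

1 meter per second = 1.94384 kn.
So 1057 × 1.94384 ≈ 2050 kn.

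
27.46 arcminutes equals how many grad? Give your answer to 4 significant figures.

1 arcminute = 0.0185185 grad.
Thus 27.46 × 0.0185185 ≈ 0.5085 grad.

0.5085 grad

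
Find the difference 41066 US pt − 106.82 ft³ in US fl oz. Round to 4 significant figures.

554800 US fluid ounces

41066 US pt = 657056 US fl oz and 106.82 ft³ = 102281 US fl oz.
657056 − 102281 ≈ 554800 US fl oz.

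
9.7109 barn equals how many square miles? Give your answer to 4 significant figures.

3.749 × 10^-34 square miles

1 barn = 3.86102 × 10^-35 square miles.
9.7109 × 3.86102 × 10^-35 ≈ 3.749 × 10^-34 mi².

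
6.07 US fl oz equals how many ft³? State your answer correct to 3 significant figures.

0.00634 ft³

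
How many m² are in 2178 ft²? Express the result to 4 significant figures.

202.3 m²

1 square foot = 0.0929030 square meters.
Thus 2178 × 0.0929030 ≈ 202.3 m².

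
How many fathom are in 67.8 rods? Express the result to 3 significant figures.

1 rod = 2.75000 fathoms.
67.8 × 2.75000 ≈ 186 fathom.

186 fathom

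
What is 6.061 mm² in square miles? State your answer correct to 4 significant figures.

2.340e-12 square miles

1 square millimeter = 3.86102e-13 mi².
Then 6.061 × 3.86102e-13 ≈ 2.340e-12 mi².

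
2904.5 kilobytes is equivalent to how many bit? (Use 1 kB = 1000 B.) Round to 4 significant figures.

1 kB = 8000.00 bits.
So 2904.5 × 8000.00 ≈ 2.324e+7 bit.

2.324e+7 bit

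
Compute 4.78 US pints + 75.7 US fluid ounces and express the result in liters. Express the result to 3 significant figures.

4.50 L

4.78 US pt = 2.26178 L and 75.7 US fl oz = 2.23872 L.
2.26178 + 2.23872 ≈ 4.50 L.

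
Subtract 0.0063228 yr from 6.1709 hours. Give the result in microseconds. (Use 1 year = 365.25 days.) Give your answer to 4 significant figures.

-1.773 × 10^11 μs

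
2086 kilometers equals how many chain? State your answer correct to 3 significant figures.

104000 chains

1 kilometer = 49.7097 chain.
Thus 2086 × 49.7097 ≈ 104000 chain.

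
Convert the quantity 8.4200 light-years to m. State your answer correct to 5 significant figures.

1 light-year = 9.46073e+15 m.
So 8.4200 × 9.46073e+15 ≈ 7.9659e+16 m.

7.9659e+16 m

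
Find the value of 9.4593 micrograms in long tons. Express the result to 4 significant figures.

9.310 × 10^-12 long ton

1 μg = 9.84207 × 10^-13 long ton.
Thus 9.4593 × 9.84207 × 10^-13 ≈ 9.310 × 10^-12 long ton.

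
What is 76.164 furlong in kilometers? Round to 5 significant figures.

1 furlong = 0.201168 kilometers.
Thus 76.164 × 0.201168 ≈ 15.322 km.

15.322 km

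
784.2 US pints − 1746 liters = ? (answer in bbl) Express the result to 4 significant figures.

-8.648 bbl

784.2 US pt = 2.33393 bbl and 1746 L = 10.9820 bbl.
2.33393 − 10.9820 ≈ -8.648 bbl.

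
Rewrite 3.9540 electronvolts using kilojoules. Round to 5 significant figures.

1 eV = 1.60218e-22 kilojoules.
So 3.9540 × 1.60218e-22 ≈ 6.3350e-22 kJ.

6.3350e-22 kJ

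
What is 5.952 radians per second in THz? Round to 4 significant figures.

1 radian per second = 1.59155 × 10^-13 terahertz.
Then 5.952 × 1.59155 × 10^-13 ≈ 9.473 × 10^-13 THz.

9.473 × 10^-13 terahertz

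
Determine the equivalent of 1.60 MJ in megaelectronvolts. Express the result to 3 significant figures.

9.99e+18 MeV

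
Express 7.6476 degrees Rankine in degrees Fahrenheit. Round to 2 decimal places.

°R = °F + 459.67.
Applying the formula gives -452.02 °F.

-452.02 °F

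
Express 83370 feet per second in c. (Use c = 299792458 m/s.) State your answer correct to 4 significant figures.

1 ft/s = 1.01670 × 10^-9 c.
Then 83370 × 1.01670 × 10^-9 ≈ 8.476 × 10^-5 c.

8.476 × 10^-5 c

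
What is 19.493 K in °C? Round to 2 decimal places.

-253.66 degrees Celsius

K = °C + 273.15.
Applying the formula gives -253.66 °C.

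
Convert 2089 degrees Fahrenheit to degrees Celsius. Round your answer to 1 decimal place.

1142.8 degrees Celsius

°F = °C × 9/5 + 32.
Applying the formula gives 1142.8 °C.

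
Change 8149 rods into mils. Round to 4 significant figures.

1.614 × 10^9 mil

1 rod = 198000 mil.
Then 8149 × 198000 ≈ 1.614 × 10^9 mil.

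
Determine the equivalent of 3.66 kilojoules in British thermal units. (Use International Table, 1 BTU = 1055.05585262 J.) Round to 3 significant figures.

3.47 BTU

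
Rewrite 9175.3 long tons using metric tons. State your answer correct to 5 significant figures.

9322.5 t

1 long ton = 1.016047 t.
Thus 9175.3 × 1.016047 ≈ 9322.5 t.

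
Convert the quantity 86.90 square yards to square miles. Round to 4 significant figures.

1 yd² = 3.22831 × 10^-7 square miles.
Thus 86.90 × 3.22831 × 10^-7 ≈ 2.805 × 10^-5 mi².

2.805 × 10^-5 mi²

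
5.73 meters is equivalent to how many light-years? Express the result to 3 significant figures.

1 meter = 1.05700e-16 ly.
Thus 5.73 × 1.05700e-16 ≈ 6.06e-16 ly.

6.06e-16 ly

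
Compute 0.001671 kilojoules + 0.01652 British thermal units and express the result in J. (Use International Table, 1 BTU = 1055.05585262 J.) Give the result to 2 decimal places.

0.001671 kJ = 1.67100 J and 0.01652 BTU = 17.4295 J.
1.67100 + 17.4295 ≈ 19.10 J.

19.10 joules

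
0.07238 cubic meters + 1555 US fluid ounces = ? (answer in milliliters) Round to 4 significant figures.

0.07238 m³ = 72380.0 mL and 1555 US fl oz = 45986.8 mL.
72380.0 + 45986.8 ≈ 118400 mL.

118400 milliliters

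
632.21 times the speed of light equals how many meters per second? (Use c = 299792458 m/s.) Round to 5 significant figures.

1 speed of light = 2.99792e+8 m/s.
Thus 632.21 × 2.99792e+8 ≈ 1.8953e+11 m/s.

1.8953e+11 m/s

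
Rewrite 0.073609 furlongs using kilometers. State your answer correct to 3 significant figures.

0.0148 km

1 furlong = 0.201168 km.
0.073609 × 0.201168 ≈ 0.0148 km.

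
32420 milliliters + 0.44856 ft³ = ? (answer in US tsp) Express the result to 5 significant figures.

32420 mL = 6577.50 US tsp and 0.44856 ft³ = 2576.99 US tsp.
6577.50 + 2576.99 ≈ 9154.5 US tsp.

9154.5 US tsp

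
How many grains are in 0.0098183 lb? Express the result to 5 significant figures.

68.728 grains

1 lb = 7000.00 gr.
Then 0.0098183 × 7000.00 ≈ 68.728 gr.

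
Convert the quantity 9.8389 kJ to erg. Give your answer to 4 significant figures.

1 kJ = 1.00000e+10 erg.
Thus 9.8389 × 1.00000e+10 ≈ 9.839e+10 erg.

9.839e+10 erg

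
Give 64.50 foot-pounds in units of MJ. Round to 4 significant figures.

8.745e-5 megajoules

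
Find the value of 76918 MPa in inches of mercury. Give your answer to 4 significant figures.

2.271 × 10^7 inches of mercury

1 megapascal = 295.300 inches of mercury.
Thus 76918 × 295.300 ≈ 2.271 × 10^7 inHg.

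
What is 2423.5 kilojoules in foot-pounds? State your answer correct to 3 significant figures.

1 kJ = 737.562 ft·lbf.
2423.5 × 737.562 ≈ 1.79 × 10^6 ft·lbf.

1.79 × 10^6 ft·lbf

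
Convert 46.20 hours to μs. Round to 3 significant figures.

1 hour = 3.60000 × 10^9 microseconds.
So 46.20 × 3.60000 × 10^9 ≈ 1.66 × 10^11 μs.

1.66 × 10^11 μs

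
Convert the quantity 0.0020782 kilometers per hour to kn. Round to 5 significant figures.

1 kilometer per hour = 0.539957 kn.
So 0.0020782 × 0.539957 ≈ 0.0011221 kn.

0.0011221 knots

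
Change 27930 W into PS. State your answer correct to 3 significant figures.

1 watt = 0.00135962 PS.
27930 × 0.00135962 ≈ 38.0 PS.

38.0 metric horsepower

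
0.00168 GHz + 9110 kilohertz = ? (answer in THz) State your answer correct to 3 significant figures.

1.08 × 10^-5 terahertz

0.00168 GHz = 1.68000 × 10^-6 THz and 9110 kHz = 9.11000 × 10^-6 THz.
1.68000 × 10^-6 + 9.11000 × 10^-6 ≈ 1.08 × 10^-5 THz.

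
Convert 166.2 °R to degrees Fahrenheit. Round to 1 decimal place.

°R = °F + 459.67.
Applying the formula gives -293.5 °F.

-293.5 °F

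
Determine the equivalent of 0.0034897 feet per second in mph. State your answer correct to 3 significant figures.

1 foot per second = 0.681818 mph.
0.0034897 × 0.681818 ≈ 0.00238 mph.

0.00238 mph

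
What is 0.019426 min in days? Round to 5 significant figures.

1 min = 0.000694444 days.
So 0.019426 × 0.000694444 ≈ 1.3490 × 10^-5 d.

1.3490 × 10^-5 d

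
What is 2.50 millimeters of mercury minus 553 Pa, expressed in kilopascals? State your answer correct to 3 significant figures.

2.50 mmHg = 0.333306 kPa and 553 Pa = 0.553000 kPa.
0.333306 − 0.553000 ≈ -0.220 kPa.

-0.220 kilopascals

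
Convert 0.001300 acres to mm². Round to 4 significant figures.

5.261 × 10^6 square millimeters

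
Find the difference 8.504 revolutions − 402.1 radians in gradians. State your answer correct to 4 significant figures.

8.504 rev = 3401.60 grad and 402.1 rad = 25598.5 grad.
3401.60 − 25598.5 ≈ -22200 grad.

-22200 grad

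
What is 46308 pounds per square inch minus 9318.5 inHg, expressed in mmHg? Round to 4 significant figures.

46308 psi = 2.39481e+6 mmHg and 9318.5 inHg = 236690 mmHg.
2.39481e+6 − 236690 ≈ 2.158e+6 mmHg.

2.158e+6 millimeters of mercury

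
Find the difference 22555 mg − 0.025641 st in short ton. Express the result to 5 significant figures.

-0.00015462 short ton

22555 mg = 2.48626e-5 short ton and 0.025641 st = 0.000179487 short ton.
2.48626e-5 − 0.000179487 ≈ -0.00015462 short ton.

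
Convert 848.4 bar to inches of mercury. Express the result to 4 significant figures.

1 bar = 29.5300 inHg.
So 848.4 × 29.5300 ≈ 25050 inHg.

25050 inches of mercury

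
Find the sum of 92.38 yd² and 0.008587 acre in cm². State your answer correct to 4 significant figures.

92.38 yd² = 772414 cm² and 0.008587 acre = 347504 cm².
772414 + 347504 ≈ 1.120e+6 cm².

1.120e+6 cm²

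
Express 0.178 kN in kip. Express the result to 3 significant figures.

0.0400 kip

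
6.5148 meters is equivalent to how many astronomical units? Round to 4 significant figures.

4.355e-11 au

1 m = 6.68459e-12 au.
6.5148 × 6.68459e-12 ≈ 4.355e-11 au.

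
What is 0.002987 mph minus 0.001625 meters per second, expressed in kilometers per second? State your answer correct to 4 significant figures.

-2.897 × 10^-7 km/s

0.002987 mph = 1.33531 × 10^-6 km/s and 0.001625 m/s = 1.62500 × 10^-6 km/s.
1.33531 × 10^-6 − 1.62500 × 10^-6 ≈ -2.897 × 10^-7 km/s.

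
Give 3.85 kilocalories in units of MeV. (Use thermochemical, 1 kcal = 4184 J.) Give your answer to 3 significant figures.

1.01e+17 megaelectronvolts

1 kcal = 2.61145e+16 MeV.
3.85 × 2.61145e+16 ≈ 1.01e+17 MeV.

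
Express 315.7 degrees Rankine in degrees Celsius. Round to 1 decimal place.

-97.8 degrees Celsius

°R = (°C + 273.15) × 9/5.
Applying the formula gives -97.8 °C.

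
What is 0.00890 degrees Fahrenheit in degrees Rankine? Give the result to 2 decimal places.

459.68 °R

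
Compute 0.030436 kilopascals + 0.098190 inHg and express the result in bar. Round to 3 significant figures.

0.030436 kPa = 0.000304360 bar and 0.098190 inHg = 0.00332510 bar.
0.000304360 + 0.00332510 ≈ 0.00363 bar.

0.00363 bar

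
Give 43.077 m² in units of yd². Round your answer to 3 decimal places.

51.520 yd²

1 square meter = 1.19599 yd².
43.077 × 1.19599 ≈ 51.520 yd².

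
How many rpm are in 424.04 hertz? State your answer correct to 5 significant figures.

25442 rpm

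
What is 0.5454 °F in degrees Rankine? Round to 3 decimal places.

460.215 °R

°R = °F + 459.67.
Applying the formula gives 460.215 °R.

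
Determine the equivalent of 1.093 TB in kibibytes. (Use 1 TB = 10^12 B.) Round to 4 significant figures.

1 TB = 9.765625e+8 KiB.
1.093 × 9.765625e+8 ≈ 1.067e+9 KiB.

1.067e+9 kibibytes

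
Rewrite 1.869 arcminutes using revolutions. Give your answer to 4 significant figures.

8.653 × 10^-5 revolutions

1 arcmin = 4.62963 × 10^-5 rev.
1.869 × 4.62963 × 10^-5 ≈ 8.653 × 10^-5 rev.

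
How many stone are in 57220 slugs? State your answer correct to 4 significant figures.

1 slug = 2.29815 st.
So 57220 × 2.29815 ≈ 131500 st.

131500 st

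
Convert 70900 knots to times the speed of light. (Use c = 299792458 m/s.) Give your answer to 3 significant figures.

0.000122 c

1 knot = 1.71600e-9 c.
So 70900 × 1.71600e-9 ≈ 0.000122 c.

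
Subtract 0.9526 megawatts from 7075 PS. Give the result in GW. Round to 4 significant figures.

0.004251 GW

7075 PS = 0.00520365 GW and 0.9526 MW = 0.000952600 GW.
0.00520365 − 0.000952600 ≈ 0.004251 GW.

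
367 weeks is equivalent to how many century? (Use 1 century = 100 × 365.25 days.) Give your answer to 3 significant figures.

1 week = 0.000191650 centuries.
So 367 × 0.000191650 ≈ 0.0703 century.

0.0703 century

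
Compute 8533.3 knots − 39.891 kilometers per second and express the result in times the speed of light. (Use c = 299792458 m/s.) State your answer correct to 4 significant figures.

8533.3 kn = 1.46432e-5 c and 39.891 km/s = 0.000133062 c.
1.46432e-5 − 0.000133062 ≈ -0.0001184 c.

-0.0001184 c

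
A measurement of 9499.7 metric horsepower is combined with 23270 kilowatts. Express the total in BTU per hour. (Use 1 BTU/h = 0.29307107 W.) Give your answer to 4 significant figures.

1.032 × 10^8 BTU/h

9499.7 PS = 2.38407 × 10^7 BTU/h and 23270 kW = 7.94005 × 10^7 BTU/h.
2.38407 × 10^7 + 7.94005 × 10^7 ≈ 1.032 × 10^8 BTU/h.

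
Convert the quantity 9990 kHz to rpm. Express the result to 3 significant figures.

5.99e+8 rpm

1 kHz = 60000.0 revolutions per minute.
9990 × 60000.0 ≈ 5.99e+8 rpm.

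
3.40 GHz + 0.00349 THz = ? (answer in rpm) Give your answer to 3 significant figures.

4.13e+11 rpm

3.40 GHz = 2.04000e+11 rpm and 0.00349 THz = 2.09400e+11 rpm.
2.04000e+11 + 2.09400e+11 ≈ 4.13e+11 rpm.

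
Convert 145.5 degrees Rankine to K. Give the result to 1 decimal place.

80.8 kelvins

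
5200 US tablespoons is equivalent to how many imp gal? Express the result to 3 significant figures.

16.9 imperial gallons

1 US tablespoon = 0.00325263 imperial gallons.
So 5200 × 0.00325263 ≈ 16.9 imp gal.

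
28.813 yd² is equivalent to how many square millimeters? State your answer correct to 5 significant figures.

2.4091 × 10^7 mm²

1 yd² = 836127 mm².
Thus 28.813 × 836127 ≈ 2.4091 × 10^7 mm².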